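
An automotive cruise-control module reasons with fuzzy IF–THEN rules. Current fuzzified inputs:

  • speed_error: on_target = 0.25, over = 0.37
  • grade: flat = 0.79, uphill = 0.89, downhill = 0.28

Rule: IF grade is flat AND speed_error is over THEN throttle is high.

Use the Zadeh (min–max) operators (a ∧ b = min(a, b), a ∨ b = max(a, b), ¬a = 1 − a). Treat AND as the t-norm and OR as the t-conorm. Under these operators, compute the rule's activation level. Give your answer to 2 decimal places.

firing strength: flat=0.79, over=0.37; AND[min(a, b)] → w = 0.37

0.37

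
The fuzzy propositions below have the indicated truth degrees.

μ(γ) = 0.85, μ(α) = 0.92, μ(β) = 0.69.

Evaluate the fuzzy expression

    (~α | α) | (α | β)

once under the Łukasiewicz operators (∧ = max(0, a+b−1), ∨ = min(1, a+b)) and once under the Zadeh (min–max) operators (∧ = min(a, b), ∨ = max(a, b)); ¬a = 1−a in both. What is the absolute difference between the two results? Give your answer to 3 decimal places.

Under Łukasiewicz:
  ~α = 1 − 0.92 = 0.08
  ~α | α = min(1, a+b) on (0.08, 0.92) = 1.00
  α | β = min(1, a+b) on (0.92, 0.69) = 1.00
  (~α | α) | (α | β) = min(1, a+b) on (1.00, 1.00) = 1.00
  → value = 1.0000
Under Zadeh (min–max):
  ~α = 1 − 0.92 = 0.08
  ~α | α = max(a, b) on (0.08, 0.92) = 0.92
  α | β = max(a, b) on (0.92, 0.69) = 0.92
  (~α | α) | (α | β) = max(a, b) on (0.92, 0.92) = 0.92
  → value = 0.9200
|1.0000 − 0.9200| = 0.080

0.080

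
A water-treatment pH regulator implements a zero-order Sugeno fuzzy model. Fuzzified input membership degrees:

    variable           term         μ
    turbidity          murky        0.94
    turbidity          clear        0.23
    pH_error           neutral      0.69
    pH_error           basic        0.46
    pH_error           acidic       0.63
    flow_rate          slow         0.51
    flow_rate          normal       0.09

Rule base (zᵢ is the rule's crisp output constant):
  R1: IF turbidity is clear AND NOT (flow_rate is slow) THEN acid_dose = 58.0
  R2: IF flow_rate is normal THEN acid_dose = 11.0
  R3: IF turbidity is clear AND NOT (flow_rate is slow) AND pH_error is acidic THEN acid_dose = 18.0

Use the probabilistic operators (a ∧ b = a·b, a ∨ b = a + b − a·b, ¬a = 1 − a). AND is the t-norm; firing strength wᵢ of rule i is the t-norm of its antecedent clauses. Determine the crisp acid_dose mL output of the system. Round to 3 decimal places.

32.169

R1 (z=58.0): clear=0.23, ¬slow=1−0.51=0.49; AND[a·b] → w = 0.1127
R2 (z=11.0): normal=0.09 → w = 0.0900
R3 (z=18.0): clear=0.23, ¬slow=1−0.51=0.49, acidic=0.63; AND[a·b] → w = 0.0710
Weighted average = (0.1127·58.0 + 0.0900·11.0 + 0.0710·18.0) / (0.1127 + 0.0900 + 0.0710)
  = 8.8046 / 0.2737 = 32.169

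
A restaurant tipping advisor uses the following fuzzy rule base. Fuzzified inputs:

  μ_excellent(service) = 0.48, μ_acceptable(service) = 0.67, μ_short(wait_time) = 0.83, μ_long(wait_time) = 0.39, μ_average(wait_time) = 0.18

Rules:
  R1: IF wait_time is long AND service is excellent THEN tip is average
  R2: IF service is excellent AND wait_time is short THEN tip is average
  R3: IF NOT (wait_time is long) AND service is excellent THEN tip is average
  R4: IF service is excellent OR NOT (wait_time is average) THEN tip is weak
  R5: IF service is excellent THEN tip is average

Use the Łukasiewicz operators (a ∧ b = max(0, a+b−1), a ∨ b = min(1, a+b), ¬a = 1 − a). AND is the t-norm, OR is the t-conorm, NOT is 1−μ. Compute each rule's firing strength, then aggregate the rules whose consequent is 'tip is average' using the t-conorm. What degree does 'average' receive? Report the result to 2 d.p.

0.88

R1: long=0.39, excellent=0.48; AND[max(0, a+b−1)] → w = 0.00
R2: excellent=0.48, short=0.83; AND[max(0, a+b−1)] → w = 0.31
R3: ¬long=1−0.39=0.61, excellent=0.48; AND[max(0, a+b−1)] → w = 0.09
R4: excellent=0.48, ¬average=1−0.18=0.82; OR[min(1, a+b)] → w = 1.00
R5: excellent=0.48 → w = 0.48
Rules with consequent 'average': {R1, R2, R3, R5} → strengths 0.00, 0.31, 0.09, 0.48
Aggregate via t-conorm [min(1, a+b)]: 0.88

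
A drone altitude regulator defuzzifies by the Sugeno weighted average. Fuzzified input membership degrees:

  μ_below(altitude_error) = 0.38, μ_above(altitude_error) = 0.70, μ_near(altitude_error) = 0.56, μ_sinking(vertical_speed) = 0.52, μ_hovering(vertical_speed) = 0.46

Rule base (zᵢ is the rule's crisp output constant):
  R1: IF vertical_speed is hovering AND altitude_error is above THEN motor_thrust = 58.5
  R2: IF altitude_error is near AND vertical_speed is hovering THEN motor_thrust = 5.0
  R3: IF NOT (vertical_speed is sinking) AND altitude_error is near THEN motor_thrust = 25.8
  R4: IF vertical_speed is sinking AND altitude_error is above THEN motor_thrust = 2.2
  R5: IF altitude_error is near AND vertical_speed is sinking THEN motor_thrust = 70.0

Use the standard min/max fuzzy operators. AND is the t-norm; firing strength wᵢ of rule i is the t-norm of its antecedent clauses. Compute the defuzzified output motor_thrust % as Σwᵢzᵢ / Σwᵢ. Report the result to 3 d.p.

R1 (z=58.5): hovering=0.46, above=0.70; AND[min(a, b)] → w = 0.46
R2 (z=5.0): near=0.56, hovering=0.46; AND[min(a, b)] → w = 0.46
R3 (z=25.8): ¬sinking=1−0.52=0.48, near=0.56; AND[min(a, b)] → w = 0.48
R4 (z=2.2): sinking=0.52, above=0.70; AND[min(a, b)] → w = 0.52
R5 (z=70.0): near=0.56, sinking=0.52; AND[min(a, b)] → w = 0.52
Weighted average = (0.46·58.5 + 0.46·5.0 + 0.48·25.8 + 0.52·2.2 + 0.52·70.0) / (0.46 + 0.46 + 0.48 + 0.52 + 0.52)
  = 79.1380 / 2.4400 = 32.434

32.434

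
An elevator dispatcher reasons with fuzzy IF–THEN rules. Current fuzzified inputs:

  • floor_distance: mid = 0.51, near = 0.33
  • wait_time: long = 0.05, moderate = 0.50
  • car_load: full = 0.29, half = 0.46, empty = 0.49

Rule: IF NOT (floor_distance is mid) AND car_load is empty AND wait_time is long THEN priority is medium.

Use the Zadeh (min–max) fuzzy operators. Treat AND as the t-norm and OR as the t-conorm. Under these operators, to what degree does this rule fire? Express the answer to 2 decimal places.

0.05

firing strength: ¬mid=1−0.51=0.49, empty=0.49, long=0.05; AND[min(a, b)] → w = 0.05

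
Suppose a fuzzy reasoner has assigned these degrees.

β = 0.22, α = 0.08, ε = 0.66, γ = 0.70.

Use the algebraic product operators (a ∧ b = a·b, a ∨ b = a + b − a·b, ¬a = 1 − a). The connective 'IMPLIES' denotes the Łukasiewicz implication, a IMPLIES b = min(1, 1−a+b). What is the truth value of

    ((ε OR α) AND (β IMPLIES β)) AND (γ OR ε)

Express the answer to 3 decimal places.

0.617

ε OR α = a + b − a·b on (0.6600, 0.0800) = 0.6872
β IMPLIES β  [Łukasiewicz: min(1, 1−a+b)] with a=0.2200, b=0.2200 → 1.0000
(ε OR α) AND (β IMPLIES β) = a·b on (0.6872, 1.0000) = 0.6872
γ OR ε = a + b − a·b on (0.7000, 0.6600) = 0.8980
((ε OR α) AND (β IMPLIES β)) AND (γ OR ε) = a·b on (0.6872, 0.8980) = 0.6171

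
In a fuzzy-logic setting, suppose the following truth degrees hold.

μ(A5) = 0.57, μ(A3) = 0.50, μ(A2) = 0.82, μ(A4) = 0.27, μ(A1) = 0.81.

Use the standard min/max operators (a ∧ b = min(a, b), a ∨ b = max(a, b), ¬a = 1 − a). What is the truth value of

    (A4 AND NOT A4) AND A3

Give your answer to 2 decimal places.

0.27

NOT A4 = 1 − 0.27 = 0.73
A4 AND NOT A4 = min(a, b) on (0.27, 0.73) = 0.27
(A4 AND NOT A4) AND A3 = min(a, b) on (0.27, 0.50) = 0.27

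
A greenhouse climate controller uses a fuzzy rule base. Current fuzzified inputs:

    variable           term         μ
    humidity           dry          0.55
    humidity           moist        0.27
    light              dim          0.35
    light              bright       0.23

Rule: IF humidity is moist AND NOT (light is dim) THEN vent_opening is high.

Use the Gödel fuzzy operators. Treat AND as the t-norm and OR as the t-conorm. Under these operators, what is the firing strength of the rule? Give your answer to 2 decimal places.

firing strength: moist=0.27, ¬dim=1−0.35=0.65; AND[min(a, b)] → w = 0.27

0.27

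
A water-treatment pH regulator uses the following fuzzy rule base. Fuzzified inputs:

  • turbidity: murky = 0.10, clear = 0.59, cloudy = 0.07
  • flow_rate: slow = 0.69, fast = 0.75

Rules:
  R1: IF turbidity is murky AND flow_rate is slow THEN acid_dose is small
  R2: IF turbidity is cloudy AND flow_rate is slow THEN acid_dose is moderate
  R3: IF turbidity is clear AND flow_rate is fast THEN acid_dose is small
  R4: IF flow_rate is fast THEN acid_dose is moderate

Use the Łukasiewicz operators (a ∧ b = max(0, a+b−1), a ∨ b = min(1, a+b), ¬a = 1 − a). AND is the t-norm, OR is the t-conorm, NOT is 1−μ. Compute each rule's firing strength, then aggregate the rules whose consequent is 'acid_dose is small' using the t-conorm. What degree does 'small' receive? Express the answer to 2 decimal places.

R1: murky=0.10, slow=0.69; AND[max(0, a+b−1)] → w = 0.00
R2: cloudy=0.07, slow=0.69; AND[max(0, a+b−1)] → w = 0.00
R3: clear=0.59, fast=0.75; AND[max(0, a+b−1)] → w = 0.34
R4: fast=0.75 → w = 0.75
Rules with consequent 'small': {R1, R3} → strengths 0.00, 0.34
Aggregate via t-conorm [min(1, a+b)]: 0.34

0.34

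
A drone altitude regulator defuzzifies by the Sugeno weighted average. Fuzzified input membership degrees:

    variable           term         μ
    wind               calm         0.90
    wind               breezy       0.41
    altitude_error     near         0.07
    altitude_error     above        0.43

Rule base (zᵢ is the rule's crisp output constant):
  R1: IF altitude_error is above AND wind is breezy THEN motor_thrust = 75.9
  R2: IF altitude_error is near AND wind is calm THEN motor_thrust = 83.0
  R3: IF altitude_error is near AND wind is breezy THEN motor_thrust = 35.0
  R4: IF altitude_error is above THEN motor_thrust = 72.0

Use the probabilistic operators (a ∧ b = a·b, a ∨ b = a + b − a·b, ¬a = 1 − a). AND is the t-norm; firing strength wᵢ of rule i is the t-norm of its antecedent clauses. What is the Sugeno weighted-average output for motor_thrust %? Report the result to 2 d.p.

72.46

R1 (z=75.9): above=0.43, breezy=0.41; AND[a·b] → w = 0.1763
R2 (z=83.0): near=0.07, calm=0.90; AND[a·b] → w = 0.0630
R3 (z=35.0): near=0.07, breezy=0.41; AND[a·b] → w = 0.0287
R4 (z=72.0): above=0.43 → w = 0.4300
Weighted average = (0.1763·75.9 + 0.0630·83.0 + 0.0287·35.0 + 0.4300·72.0) / (0.1763 + 0.0630 + 0.0287 + 0.4300)
  = 50.5747 / 0.6980 = 72.46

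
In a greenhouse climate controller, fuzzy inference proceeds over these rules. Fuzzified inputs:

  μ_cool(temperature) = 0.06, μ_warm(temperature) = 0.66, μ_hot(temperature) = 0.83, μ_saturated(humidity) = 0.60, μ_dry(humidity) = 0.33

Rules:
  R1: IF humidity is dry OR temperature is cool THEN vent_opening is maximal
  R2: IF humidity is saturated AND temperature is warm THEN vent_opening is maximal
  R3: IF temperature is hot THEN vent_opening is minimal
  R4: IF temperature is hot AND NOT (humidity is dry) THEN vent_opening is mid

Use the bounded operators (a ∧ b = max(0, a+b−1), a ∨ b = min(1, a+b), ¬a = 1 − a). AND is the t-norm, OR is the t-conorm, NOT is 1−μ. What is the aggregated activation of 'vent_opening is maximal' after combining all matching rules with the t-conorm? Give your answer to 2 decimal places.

R1: dry=0.33, cool=0.06; OR[min(1, a+b)] → w = 0.39
R2: saturated=0.60, warm=0.66; AND[max(0, a+b−1)] → w = 0.26
R3: hot=0.83 → w = 0.83
R4: hot=0.83, ¬dry=1−0.33=0.67; AND[max(0, a+b−1)] → w = 0.50
Rules with consequent 'maximal': {R1, R2} → strengths 0.39, 0.26
Aggregate via t-conorm [min(1, a+b)]: 0.65

0.65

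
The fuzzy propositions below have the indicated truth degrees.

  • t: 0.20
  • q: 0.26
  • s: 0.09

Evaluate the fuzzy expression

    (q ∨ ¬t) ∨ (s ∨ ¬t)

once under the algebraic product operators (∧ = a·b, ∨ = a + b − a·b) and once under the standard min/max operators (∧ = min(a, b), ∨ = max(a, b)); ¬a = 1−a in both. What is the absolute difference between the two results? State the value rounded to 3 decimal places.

Under algebraic product:
  ¬t = 1 − 0.2000 = 0.8000
  q ∨ ¬t = a + b − a·b on (0.2600, 0.8000) = 0.8520
  ¬t = 1 − 0.2000 = 0.8000
  s ∨ ¬t = a + b − a·b on (0.0900, 0.8000) = 0.8180
  (q ∨ ¬t) ∨ (s ∨ ¬t) = a + b − a·b on (0.8520, 0.8180) = 0.9731
  → value = 0.9731
Under standard min/max:
  ¬t = 1 − 0.20 = 0.80
  q ∨ ¬t = max(a, b) on (0.26, 0.80) = 0.80
  ¬t = 1 − 0.20 = 0.80
  s ∨ ¬t = max(a, b) on (0.09, 0.80) = 0.80
  (q ∨ ¬t) ∨ (s ∨ ¬t) = max(a, b) on (0.80, 0.80) = 0.80
  → value = 0.8000
|0.9731 − 0.8000| = 0.173

0.173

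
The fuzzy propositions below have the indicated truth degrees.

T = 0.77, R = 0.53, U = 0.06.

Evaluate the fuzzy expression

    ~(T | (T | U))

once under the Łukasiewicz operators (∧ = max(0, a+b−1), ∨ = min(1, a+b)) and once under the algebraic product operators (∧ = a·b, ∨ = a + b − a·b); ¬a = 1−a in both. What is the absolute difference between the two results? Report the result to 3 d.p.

Under Łukasiewicz:
  T | U = min(1, a+b) on (0.77, 0.06) = 0.83
  T | (T | U) = min(1, a+b) on (0.77, 0.83) = 1.00
  ~(T | (T | U)) = 1 − 1.00 = 0.00
  → value = 0.0000
Under algebraic product:
  T | U = a + b − a·b on (0.7700, 0.0600) = 0.7838
  T | (T | U) = a + b − a·b on (0.7700, 0.7838) = 0.9503
  ~(T | (T | U)) = 1 − 0.9503 = 0.0497
  → value = 0.0497
|0.0000 − 0.0497| = 0.050

0.050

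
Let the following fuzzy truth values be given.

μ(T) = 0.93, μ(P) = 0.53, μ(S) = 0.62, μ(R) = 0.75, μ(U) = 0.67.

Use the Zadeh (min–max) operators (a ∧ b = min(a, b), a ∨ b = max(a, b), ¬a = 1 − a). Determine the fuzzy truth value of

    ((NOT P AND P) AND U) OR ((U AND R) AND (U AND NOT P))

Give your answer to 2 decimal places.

NOT P = 1 − 0.53 = 0.47
NOT P AND P = min(a, b) on (0.47, 0.53) = 0.47
(NOT P AND P) AND U = min(a, b) on (0.47, 0.67) = 0.47
U AND R = min(a, b) on (0.67, 0.75) = 0.67
NOT P = 1 − 0.53 = 0.47
U AND NOT P = min(a, b) on (0.67, 0.47) = 0.47
(U AND R) AND (U AND NOT P) = min(a, b) on (0.67, 0.47) = 0.47
((NOT P AND P) AND U) OR ((U AND R) AND (U AND NOT P)) = max(a, b) on (0.47, 0.47) = 0.47

0.47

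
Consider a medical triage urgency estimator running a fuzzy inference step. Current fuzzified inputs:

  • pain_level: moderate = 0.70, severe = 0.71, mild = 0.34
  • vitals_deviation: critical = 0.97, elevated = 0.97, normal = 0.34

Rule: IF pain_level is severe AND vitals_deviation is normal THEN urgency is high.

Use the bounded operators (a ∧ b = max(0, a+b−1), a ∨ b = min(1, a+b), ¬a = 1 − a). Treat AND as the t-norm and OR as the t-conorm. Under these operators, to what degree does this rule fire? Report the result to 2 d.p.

firing strength: severe=0.71, normal=0.34; AND[max(0, a+b−1)] → w = 0.05

0.05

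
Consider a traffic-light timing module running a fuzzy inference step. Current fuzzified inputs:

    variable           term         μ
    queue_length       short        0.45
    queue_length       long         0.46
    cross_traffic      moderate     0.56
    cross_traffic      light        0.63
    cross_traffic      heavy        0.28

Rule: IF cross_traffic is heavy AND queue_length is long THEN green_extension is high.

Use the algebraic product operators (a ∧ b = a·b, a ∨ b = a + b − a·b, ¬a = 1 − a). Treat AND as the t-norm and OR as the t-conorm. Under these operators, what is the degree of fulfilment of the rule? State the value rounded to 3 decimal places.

0.129

firing strength: heavy=0.28, long=0.46; AND[a·b] → w = 0.1288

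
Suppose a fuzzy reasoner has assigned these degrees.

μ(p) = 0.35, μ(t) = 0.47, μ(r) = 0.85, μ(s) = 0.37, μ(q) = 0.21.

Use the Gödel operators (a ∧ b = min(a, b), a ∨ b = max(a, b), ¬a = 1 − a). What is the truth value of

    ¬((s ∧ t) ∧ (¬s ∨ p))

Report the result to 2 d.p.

s ∧ t = min(a, b) on (0.37, 0.47) = 0.37
¬s = 1 − 0.37 = 0.63
¬s ∨ p = max(a, b) on (0.63, 0.35) = 0.63
(s ∧ t) ∧ (¬s ∨ p) = min(a, b) on (0.37, 0.63) = 0.37
¬((s ∧ t) ∧ (¬s ∨ p)) = 1 − 0.37 = 0.63

0.63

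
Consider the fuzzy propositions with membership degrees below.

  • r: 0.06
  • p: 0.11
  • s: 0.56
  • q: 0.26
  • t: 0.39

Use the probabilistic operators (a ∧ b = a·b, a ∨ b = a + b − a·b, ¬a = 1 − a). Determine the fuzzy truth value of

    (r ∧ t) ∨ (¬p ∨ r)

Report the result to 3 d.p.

0.899

r ∧ t = a·b on (0.0600, 0.3900) = 0.0234
¬p = 1 − 0.1100 = 0.8900
¬p ∨ r = a + b − a·b on (0.8900, 0.0600) = 0.8966
(r ∧ t) ∨ (¬p ∨ r) = a + b − a·b on (0.0234, 0.8966) = 0.8990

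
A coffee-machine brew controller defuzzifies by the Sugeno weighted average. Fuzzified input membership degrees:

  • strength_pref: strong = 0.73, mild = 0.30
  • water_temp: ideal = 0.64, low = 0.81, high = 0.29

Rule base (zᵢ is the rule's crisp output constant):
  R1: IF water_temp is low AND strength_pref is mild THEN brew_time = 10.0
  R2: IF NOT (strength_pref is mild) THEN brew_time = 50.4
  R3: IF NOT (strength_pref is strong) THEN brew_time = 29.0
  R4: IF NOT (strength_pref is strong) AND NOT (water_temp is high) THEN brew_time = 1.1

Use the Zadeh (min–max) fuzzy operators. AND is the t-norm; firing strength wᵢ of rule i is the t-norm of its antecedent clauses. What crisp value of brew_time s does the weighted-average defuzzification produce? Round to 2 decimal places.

30.13

R1 (z=10.0): low=0.81, mild=0.30; AND[min(a, b)] → w = 0.30
R2 (z=50.4): ¬mild=1−0.30=0.70 → w = 0.70
R3 (z=29.0): ¬strong=1−0.73=0.27 → w = 0.27
R4 (z=1.1): ¬strong=1−0.73=0.27, ¬high=1−0.29=0.71; AND[min(a, b)] → w = 0.27
Weighted average = (0.30·10.0 + 0.70·50.4 + 0.27·29.0 + 0.27·1.1) / (0.30 + 0.70 + 0.27 + 0.27)
  = 46.4070 / 1.5400 = 30.13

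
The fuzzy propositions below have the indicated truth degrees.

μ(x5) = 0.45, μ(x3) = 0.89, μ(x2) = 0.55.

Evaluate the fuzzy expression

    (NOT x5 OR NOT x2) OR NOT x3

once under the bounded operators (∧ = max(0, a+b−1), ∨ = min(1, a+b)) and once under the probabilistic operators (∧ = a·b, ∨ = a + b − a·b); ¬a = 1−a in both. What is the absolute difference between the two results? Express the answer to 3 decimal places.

0.220

Under bounded:
  NOT x5 = 1 − 0.45 = 0.55
  NOT x2 = 1 − 0.55 = 0.45
  NOT x5 OR NOT x2 = min(1, a+b) on (0.55, 0.45) = 1.00
  NOT x3 = 1 − 0.89 = 0.11
  (NOT x5 OR NOT x2) OR NOT x3 = min(1, a+b) on (1.00, 0.11) = 1.00
  → value = 1.0000
Under probabilistic:
  NOT x5 = 1 − 0.4500 = 0.5500
  NOT x2 = 1 − 0.5500 = 0.4500
  NOT x5 OR NOT x2 = a + b − a·b on (0.5500, 0.4500) = 0.7525
  NOT x3 = 1 − 0.8900 = 0.1100
  (NOT x5 OR NOT x2) OR NOT x3 = a + b − a·b on (0.7525, 0.1100) = 0.7797
  → value = 0.7797
|1.0000 − 0.7797| = 0.220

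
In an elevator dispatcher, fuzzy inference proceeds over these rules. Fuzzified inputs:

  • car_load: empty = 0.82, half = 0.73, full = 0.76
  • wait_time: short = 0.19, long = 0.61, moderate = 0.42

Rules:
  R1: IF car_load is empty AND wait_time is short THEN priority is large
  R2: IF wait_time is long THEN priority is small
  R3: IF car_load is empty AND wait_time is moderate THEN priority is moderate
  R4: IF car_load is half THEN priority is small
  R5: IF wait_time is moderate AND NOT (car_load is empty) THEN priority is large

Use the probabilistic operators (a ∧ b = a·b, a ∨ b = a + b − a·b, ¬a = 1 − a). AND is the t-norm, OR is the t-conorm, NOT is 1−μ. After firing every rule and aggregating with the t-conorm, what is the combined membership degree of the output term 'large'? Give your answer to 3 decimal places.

0.220

R1: empty=0.82, short=0.19; AND[a·b] → w = 0.1558
R2: long=0.61 → w = 0.6100
R3: empty=0.82, moderate=0.42; AND[a·b] → w = 0.3444
R4: half=0.73 → w = 0.7300
R5: moderate=0.42, ¬empty=1−0.82=0.18; AND[a·b] → w = 0.0756
Rules with consequent 'large': {R1, R5} → strengths 0.1558, 0.0756
Aggregate via t-conorm [a + b − a·b]: 0.2196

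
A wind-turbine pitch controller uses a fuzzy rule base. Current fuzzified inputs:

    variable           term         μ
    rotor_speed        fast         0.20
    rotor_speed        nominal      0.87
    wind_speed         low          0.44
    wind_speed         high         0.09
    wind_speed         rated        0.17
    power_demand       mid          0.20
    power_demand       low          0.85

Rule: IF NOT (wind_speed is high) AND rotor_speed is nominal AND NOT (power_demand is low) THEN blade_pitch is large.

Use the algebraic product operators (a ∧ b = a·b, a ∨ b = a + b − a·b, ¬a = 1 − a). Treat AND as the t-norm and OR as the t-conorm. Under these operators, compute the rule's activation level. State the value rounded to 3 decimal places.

firing strength: ¬high=1−0.09=0.91, nominal=0.87, ¬low=1−0.85=0.15; AND[a·b] → w = 0.1188

0.119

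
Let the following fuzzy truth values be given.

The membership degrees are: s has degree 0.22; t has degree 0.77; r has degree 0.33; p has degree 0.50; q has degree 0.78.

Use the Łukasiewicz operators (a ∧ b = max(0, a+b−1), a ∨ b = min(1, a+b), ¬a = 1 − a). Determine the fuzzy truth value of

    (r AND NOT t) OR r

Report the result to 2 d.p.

NOT t = 1 − 0.77 = 0.23
r AND NOT t = max(0, a+b−1) on (0.33, 0.23) = 0.00
(r AND NOT t) OR r = min(1, a+b) on (0.00, 0.33) = 0.33

0.33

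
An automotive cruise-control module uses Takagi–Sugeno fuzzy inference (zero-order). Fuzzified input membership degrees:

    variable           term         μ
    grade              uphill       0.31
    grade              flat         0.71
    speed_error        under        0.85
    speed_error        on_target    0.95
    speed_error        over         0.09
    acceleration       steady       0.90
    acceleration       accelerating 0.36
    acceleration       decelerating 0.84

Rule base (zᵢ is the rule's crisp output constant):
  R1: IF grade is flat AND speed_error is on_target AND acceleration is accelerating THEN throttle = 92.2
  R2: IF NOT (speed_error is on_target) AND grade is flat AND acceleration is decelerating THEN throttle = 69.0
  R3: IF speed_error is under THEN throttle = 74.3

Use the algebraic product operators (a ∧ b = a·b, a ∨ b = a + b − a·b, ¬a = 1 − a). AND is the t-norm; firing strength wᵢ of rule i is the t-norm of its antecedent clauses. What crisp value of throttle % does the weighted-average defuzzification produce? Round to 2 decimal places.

78.03

R1 (z=92.2): flat=0.71, on_target=0.95, accelerating=0.36; AND[a·b] → w = 0.2428
R2 (z=69.0): ¬on_target=1−0.95=0.05, flat=0.71, decelerating=0.84; AND[a·b] → w = 0.0298
R3 (z=74.3): under=0.85 → w = 0.8500
Weighted average = (0.2428·92.2 + 0.0298·69.0 + 0.8500·74.3) / (0.2428 + 0.0298 + 0.8500)
  = 87.6006 / 1.1226 = 78.03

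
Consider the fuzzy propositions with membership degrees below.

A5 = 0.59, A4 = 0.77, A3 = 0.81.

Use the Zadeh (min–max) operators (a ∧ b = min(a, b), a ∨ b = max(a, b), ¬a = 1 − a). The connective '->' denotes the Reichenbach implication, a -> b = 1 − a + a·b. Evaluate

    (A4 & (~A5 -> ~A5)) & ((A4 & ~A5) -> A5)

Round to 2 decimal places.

0.76

~A5 = 1 − 0.59 = 0.41
~A5 = 1 − 0.59 = 0.41
~A5 -> ~A5  [Reichenbach: 1 − a + a·b] with a=0.41, b=0.41 → 0.76
A4 & (~A5 -> ~A5) = min(a, b) on (0.77, 0.76) = 0.76
~A5 = 1 − 0.59 = 0.41
A4 & ~A5 = min(a, b) on (0.77, 0.41) = 0.41
(A4 & ~A5) -> A5  [Reichenbach: 1 − a + a·b] with a=0.41, b=0.59 → 0.83
(A4 & (~A5 -> ~A5)) & ((A4 & ~A5) -> A5) = min(a, b) on (0.76, 0.83) = 0.76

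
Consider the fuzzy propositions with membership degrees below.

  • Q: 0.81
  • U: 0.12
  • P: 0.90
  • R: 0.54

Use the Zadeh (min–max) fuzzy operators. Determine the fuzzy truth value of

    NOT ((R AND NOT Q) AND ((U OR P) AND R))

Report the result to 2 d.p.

0.81

NOT Q = 1 − 0.81 = 0.19
R AND NOT Q = min(a, b) on (0.54, 0.19) = 0.19
U OR P = max(a, b) on (0.12, 0.90) = 0.90
(U OR P) AND R = min(a, b) on (0.90, 0.54) = 0.54
(R AND NOT Q) AND ((U OR P) AND R) = min(a, b) on (0.19, 0.54) = 0.19
NOT ((R AND NOT Q) AND ((U OR P) AND R)) = 1 − 0.19 = 0.81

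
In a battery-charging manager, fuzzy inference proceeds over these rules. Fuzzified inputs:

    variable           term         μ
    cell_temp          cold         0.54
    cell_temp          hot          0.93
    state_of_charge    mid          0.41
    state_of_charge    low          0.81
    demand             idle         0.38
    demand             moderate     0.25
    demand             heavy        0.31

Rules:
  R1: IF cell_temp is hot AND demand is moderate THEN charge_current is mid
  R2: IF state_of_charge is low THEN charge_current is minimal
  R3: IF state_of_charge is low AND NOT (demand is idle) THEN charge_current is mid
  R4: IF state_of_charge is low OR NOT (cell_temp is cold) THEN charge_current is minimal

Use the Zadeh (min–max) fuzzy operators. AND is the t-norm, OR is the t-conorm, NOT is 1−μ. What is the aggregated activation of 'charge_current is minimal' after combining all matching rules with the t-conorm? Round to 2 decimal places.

0.81

R1: hot=0.93, moderate=0.25; AND[min(a, b)] → w = 0.25
R2: low=0.81 → w = 0.81
R3: low=0.81, ¬idle=1−0.38=0.62; AND[min(a, b)] → w = 0.62
R4: low=0.81, ¬cold=1−0.54=0.46; OR[max(a, b)] → w = 0.81
Rules with consequent 'minimal': {R2, R4} → strengths 0.81, 0.81
Aggregate via t-conorm [max(a, b)]: 0.81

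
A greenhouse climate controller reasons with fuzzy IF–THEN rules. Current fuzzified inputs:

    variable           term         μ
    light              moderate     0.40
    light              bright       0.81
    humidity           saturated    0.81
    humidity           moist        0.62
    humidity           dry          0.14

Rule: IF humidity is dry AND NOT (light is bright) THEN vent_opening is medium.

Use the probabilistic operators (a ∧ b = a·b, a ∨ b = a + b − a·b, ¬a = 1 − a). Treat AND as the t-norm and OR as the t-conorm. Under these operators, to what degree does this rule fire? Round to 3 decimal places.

firing strength: dry=0.14, ¬bright=1−0.81=0.19; AND[a·b] → w = 0.0266

0.027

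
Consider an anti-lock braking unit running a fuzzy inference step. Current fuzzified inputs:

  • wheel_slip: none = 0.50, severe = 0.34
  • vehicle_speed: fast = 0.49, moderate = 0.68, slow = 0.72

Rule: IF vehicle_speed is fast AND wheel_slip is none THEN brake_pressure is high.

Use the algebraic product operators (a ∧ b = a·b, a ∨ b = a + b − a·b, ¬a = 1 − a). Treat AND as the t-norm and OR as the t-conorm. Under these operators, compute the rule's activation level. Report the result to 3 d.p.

0.245

firing strength: fast=0.49, none=0.50; AND[a·b] → w = 0.2450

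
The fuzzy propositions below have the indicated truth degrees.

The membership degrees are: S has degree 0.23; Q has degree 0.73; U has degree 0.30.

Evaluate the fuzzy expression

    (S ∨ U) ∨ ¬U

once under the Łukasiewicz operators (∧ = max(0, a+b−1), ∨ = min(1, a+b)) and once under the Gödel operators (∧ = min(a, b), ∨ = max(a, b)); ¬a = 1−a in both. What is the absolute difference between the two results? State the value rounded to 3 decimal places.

0.300

Under Łukasiewicz:
  S ∨ U = min(1, a+b) on (0.23, 0.30) = 0.53
  ¬U = 1 − 0.30 = 0.70
  (S ∨ U) ∨ ¬U = min(1, a+b) on (0.53, 0.70) = 1.00
  → value = 1.0000
Under Gödel:
  S ∨ U = max(a, b) on (0.23, 0.30) = 0.30
  ¬U = 1 − 0.30 = 0.70
  (S ∨ U) ∨ ¬U = max(a, b) on (0.30, 0.70) = 0.70
  → value = 0.7000
|1.0000 − 0.7000| = 0.300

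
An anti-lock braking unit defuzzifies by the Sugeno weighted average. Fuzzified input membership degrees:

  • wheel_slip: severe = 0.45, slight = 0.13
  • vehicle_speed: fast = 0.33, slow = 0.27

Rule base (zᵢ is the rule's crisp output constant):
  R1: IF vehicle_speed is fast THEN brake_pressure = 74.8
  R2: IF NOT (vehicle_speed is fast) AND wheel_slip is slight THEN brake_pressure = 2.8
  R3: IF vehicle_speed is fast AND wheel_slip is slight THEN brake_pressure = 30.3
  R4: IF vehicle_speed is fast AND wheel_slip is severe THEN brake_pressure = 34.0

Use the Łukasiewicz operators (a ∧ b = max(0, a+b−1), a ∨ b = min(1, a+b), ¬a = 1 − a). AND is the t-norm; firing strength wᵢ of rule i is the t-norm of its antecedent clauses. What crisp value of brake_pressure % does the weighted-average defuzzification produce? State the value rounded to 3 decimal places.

74.800

R1 (z=74.8): fast=0.33 → w = 0.33
R2 (z=2.8): ¬fast=1−0.33=0.67, slight=0.13; AND[max(0, a+b−1)] → w = 0.00
R3 (z=30.3): fast=0.33, slight=0.13; AND[max(0, a+b−1)] → w = 0.00
R4 (z=34.0): fast=0.33, severe=0.45; AND[max(0, a+b−1)] → w = 0.00
Weighted average = (0.33·74.8 + 0.00·2.8 + 0.00·30.3 + 0.00·34.0) / (0.33 + 0.00 + 0.00 + 0.00)
  = 24.6840 / 0.3300 = 74.800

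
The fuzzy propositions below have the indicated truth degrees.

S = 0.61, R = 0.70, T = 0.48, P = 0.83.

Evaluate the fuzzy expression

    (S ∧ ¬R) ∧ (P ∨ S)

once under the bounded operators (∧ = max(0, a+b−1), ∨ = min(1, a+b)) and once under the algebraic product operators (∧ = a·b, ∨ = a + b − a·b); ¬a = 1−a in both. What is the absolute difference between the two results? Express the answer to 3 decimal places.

0.171

Under bounded:
  ¬R = 1 − 0.70 = 0.30
  S ∧ ¬R = max(0, a+b−1) on (0.61, 0.30) = 0.00
  P ∨ S = min(1, a+b) on (0.83, 0.61) = 1.00
  (S ∧ ¬R) ∧ (P ∨ S) = max(0, a+b−1) on (0.00, 1.00) = 0.00
  → value = 0.0000
Under algebraic product:
  ¬R = 1 − 0.7000 = 0.3000
  S ∧ ¬R = a·b on (0.6100, 0.3000) = 0.1830
  P ∨ S = a + b − a·b on (0.8300, 0.6100) = 0.9337
  (S ∧ ¬R) ∧ (P ∨ S) = a·b on (0.1830, 0.9337) = 0.1709
  → value = 0.1709
|0.0000 − 0.1709| = 0.171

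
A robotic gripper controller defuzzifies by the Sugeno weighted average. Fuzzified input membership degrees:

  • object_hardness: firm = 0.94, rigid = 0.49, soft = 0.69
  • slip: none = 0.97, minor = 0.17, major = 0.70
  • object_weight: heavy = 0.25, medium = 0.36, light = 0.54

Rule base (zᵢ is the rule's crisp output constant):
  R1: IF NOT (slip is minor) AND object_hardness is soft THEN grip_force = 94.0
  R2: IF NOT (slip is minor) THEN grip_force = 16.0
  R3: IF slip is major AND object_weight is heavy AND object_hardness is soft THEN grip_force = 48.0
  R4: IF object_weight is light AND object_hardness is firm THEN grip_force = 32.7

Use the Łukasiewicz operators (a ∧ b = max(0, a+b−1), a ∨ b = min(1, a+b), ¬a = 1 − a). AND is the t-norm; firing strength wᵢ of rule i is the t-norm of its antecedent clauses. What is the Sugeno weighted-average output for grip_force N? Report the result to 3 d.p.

R1 (z=94.0): ¬minor=1−0.17=0.83, soft=0.69; AND[max(0, a+b−1)] → w = 0.52
R2 (z=16.0): ¬minor=1−0.17=0.83 → w = 0.83
R3 (z=48.0): major=0.70, heavy=0.25, soft=0.69; AND[max(0, a+b−1)] → w = 0.00
R4 (z=32.7): light=0.54, firm=0.94; AND[max(0, a+b−1)] → w = 0.48
Weighted average = (0.52·94.0 + 0.83·16.0 + 0.00·48.0 + 0.48·32.7) / (0.52 + 0.83 + 0.00 + 0.48)
  = 77.8560 / 1.8300 = 42.544

42.544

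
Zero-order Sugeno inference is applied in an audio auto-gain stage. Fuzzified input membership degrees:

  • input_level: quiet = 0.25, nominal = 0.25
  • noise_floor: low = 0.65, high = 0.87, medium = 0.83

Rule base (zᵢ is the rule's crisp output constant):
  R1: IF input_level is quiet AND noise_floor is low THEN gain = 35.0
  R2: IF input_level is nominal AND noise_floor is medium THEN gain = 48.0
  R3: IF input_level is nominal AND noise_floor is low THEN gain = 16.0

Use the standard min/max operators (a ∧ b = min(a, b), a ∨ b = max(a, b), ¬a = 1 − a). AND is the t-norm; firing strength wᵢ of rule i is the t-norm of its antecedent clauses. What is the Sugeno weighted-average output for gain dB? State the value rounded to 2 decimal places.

R1 (z=35.0): quiet=0.25, low=0.65; AND[min(a, b)] → w = 0.25
R2 (z=48.0): nominal=0.25, medium=0.83; AND[min(a, b)] → w = 0.25
R3 (z=16.0): nominal=0.25, low=0.65; AND[min(a, b)] → w = 0.25
Weighted average = (0.25·35.0 + 0.25·48.0 + 0.25·16.0) / (0.25 + 0.25 + 0.25)
  = 24.7500 / 0.7500 = 33.00

33.00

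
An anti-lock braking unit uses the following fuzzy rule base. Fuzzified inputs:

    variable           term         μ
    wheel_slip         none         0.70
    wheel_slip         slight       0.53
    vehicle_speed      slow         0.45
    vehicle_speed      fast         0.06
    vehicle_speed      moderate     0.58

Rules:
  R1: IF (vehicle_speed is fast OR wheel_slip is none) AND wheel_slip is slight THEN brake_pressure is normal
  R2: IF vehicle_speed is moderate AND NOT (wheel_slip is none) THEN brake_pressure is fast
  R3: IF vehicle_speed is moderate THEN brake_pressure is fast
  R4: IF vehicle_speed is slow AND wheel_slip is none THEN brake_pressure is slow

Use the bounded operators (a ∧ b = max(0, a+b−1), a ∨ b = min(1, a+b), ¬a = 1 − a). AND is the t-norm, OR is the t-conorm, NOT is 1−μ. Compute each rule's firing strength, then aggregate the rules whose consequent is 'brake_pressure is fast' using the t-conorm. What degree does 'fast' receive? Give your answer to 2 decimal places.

R1: (fast=0.06 OR none=0.70) = 0.76; AND[max(0, a+b−1)] with slight=0.53 → w = 0.29
R2: moderate=0.58, ¬none=1−0.70=0.30; AND[max(0, a+b−1)] → w = 0.00
R3: moderate=0.58 → w = 0.58
R4: slow=0.45, none=0.70; AND[max(0, a+b−1)] → w = 0.15
Rules with consequent 'fast': {R2, R3} → strengths 0.00, 0.58
Aggregate via t-conorm [min(1, a+b)]: 0.58

0.58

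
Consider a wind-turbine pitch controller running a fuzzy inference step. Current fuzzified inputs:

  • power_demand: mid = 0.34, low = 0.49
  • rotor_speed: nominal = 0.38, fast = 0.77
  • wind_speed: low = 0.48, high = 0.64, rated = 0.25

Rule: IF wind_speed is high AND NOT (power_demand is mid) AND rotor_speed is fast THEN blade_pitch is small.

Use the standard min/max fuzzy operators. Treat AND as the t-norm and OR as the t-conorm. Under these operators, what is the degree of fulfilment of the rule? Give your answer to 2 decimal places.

firing strength: high=0.64, ¬mid=1−0.34=0.66, fast=0.77; AND[min(a, b)] → w = 0.64

0.64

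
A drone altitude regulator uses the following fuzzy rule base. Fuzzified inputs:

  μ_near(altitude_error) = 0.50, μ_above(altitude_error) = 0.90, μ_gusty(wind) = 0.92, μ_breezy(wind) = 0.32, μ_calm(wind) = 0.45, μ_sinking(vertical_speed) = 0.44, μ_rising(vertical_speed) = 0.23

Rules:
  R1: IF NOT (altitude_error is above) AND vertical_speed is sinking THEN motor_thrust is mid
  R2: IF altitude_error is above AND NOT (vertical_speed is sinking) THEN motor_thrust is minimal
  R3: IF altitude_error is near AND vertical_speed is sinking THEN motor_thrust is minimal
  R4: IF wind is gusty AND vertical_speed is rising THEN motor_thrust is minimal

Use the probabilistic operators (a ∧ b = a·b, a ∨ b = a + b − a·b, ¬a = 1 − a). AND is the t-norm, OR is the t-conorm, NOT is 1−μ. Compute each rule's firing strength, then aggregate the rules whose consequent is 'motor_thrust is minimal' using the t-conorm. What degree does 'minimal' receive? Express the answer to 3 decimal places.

R1: ¬above=1−0.90=0.10, sinking=0.44; AND[a·b] → w = 0.0440
R2: above=0.90, ¬sinking=1−0.44=0.56; AND[a·b] → w = 0.5040
R3: near=0.50, sinking=0.44; AND[a·b] → w = 0.2200
R4: gusty=0.92, rising=0.23; AND[a·b] → w = 0.2116
Rules with consequent 'minimal': {R2, R3, R4} → strengths 0.5040, 0.2200, 0.2116
Aggregate via t-conorm [a + b − a·b]: 0.6950

0.695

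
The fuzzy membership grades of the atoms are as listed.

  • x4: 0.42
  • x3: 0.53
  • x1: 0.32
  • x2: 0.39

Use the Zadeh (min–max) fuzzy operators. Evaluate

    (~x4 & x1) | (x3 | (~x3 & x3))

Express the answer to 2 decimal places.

~x4 = 1 − 0.42 = 0.58
~x4 & x1 = min(a, b) on (0.58, 0.32) = 0.32
~x3 = 1 − 0.53 = 0.47
~x3 & x3 = min(a, b) on (0.47, 0.53) = 0.47
x3 | (~x3 & x3) = max(a, b) on (0.53, 0.47) = 0.53
(~x4 & x1) | (x3 | (~x3 & x3)) = max(a, b) on (0.32, 0.53) = 0.53

0.53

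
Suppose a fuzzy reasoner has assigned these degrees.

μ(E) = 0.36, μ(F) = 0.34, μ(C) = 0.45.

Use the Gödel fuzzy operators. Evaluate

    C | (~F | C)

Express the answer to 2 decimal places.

0.66

~F = 1 − 0.34 = 0.66
~F | C = max(a, b) on (0.66, 0.45) = 0.66
C | (~F | C) = max(a, b) on (0.45, 0.66) = 0.66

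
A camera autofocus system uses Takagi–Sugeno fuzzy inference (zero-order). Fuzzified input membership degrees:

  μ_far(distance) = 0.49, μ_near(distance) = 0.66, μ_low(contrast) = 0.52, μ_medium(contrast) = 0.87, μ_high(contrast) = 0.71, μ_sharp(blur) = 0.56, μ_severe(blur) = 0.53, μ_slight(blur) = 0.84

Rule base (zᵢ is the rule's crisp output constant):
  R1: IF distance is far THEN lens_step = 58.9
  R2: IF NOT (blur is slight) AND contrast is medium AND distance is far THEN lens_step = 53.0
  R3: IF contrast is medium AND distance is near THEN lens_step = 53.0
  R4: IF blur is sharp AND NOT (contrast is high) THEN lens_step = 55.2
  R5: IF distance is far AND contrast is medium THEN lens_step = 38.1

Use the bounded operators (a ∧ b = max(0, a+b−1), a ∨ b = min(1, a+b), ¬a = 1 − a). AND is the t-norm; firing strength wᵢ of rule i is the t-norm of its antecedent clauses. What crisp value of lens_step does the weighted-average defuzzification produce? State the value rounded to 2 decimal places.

51.21

R1 (z=58.9): far=0.49 → w = 0.49
R2 (z=53.0): ¬slight=1−0.84=0.16, medium=0.87, far=0.49; AND[max(0, a+b−1)] → w = 0.00
R3 (z=53.0): medium=0.87, near=0.66; AND[max(0, a+b−1)] → w = 0.53
R4 (z=55.2): sharp=0.56, ¬high=1−0.71=0.29; AND[max(0, a+b−1)] → w = 0.00
R5 (z=38.1): far=0.49, medium=0.87; AND[max(0, a+b−1)] → w = 0.36
Weighted average = (0.49·58.9 + 0.00·53.0 + 0.53·53.0 + 0.00·55.2 + 0.36·38.1) / (0.49 + 0.00 + 0.53 + 0.00 + 0.36)
  = 70.6670 / 1.3800 = 51.21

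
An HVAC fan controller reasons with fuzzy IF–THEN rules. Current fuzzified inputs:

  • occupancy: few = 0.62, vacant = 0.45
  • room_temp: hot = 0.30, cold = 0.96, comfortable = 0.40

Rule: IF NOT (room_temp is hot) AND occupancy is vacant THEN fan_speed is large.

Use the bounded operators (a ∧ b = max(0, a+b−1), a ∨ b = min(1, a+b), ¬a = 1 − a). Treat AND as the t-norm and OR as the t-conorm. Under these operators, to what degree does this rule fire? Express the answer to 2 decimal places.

firing strength: ¬hot=1−0.30=0.70, vacant=0.45; AND[max(0, a+b−1)] → w = 0.15

0.15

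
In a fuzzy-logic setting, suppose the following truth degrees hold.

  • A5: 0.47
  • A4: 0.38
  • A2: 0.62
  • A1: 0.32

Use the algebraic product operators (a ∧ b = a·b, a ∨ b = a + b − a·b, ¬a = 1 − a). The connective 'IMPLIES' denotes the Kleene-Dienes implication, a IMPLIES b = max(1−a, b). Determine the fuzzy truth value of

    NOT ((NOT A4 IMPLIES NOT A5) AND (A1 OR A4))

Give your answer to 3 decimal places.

NOT A4 = 1 − 0.3800 = 0.6200
NOT A5 = 1 − 0.4700 = 0.5300
NOT A4 IMPLIES NOT A5  [Kleene-Dienes: max(1−a, b)] with a=0.6200, b=0.5300 → 0.5300
A1 OR A4 = a + b − a·b on (0.3200, 0.3800) = 0.5784
(NOT A4 IMPLIES NOT A5) AND (A1 OR A4) = a·b on (0.5300, 0.5784) = 0.3066
NOT ((NOT A4 IMPLIES NOT A5) AND (A1 OR A4)) = 1 − 0.3066 = 0.6934

0.693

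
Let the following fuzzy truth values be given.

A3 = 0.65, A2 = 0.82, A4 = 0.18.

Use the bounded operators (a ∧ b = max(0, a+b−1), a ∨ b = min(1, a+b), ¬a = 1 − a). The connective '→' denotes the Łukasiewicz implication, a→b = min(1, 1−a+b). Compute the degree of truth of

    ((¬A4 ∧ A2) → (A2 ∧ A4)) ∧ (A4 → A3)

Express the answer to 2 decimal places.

0.36

¬A4 = 1 − 0.18 = 0.82
¬A4 ∧ A2 = max(0, a+b−1) on (0.82, 0.82) = 0.64
A2 ∧ A4 = max(0, a+b−1) on (0.82, 0.18) = 0.00
(¬A4 ∧ A2) → (A2 ∧ A4)  [Łukasiewicz: min(1, 1−a+b)] with a=0.64, b=0.00 → 0.36
A4 → A3  [Łukasiewicz: min(1, 1−a+b)] with a=0.18, b=0.65 → 1.00
((¬A4 ∧ A2) → (A2 ∧ A4)) ∧ (A4 → A3) = max(0, a+b−1) on (0.36, 1.00) = 0.36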